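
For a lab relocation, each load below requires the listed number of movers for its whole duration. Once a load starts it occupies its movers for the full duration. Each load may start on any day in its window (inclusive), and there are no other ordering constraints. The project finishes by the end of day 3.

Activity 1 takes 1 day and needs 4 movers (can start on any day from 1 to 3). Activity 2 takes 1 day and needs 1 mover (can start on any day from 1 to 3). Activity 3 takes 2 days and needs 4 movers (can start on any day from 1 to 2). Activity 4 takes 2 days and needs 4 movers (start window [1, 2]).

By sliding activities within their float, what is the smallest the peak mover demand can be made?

Early-start (Activity 1@1, Activity 2@1, Activity 3@1, Activity 4@1) gives peak 13: d1:13  d2:8  d3:0.
Shift Activity 3→2, Activity 4→2.
Schedule Activity 1@1, Activity 2@1, Activity 3@2, Activity 4@2: d1:5  d2:8  d3:8 — peak 8.

8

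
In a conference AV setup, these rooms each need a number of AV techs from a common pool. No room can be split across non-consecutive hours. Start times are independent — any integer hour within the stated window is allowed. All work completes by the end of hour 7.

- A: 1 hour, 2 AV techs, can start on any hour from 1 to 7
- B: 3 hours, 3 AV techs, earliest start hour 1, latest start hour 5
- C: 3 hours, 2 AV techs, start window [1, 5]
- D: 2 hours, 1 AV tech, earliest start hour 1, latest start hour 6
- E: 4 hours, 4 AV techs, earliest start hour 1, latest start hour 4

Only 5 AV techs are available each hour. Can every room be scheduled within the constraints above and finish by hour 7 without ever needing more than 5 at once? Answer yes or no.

The minimum achievable peak is 6; 5 < 6, so no feasible schedule stays within the cap.

no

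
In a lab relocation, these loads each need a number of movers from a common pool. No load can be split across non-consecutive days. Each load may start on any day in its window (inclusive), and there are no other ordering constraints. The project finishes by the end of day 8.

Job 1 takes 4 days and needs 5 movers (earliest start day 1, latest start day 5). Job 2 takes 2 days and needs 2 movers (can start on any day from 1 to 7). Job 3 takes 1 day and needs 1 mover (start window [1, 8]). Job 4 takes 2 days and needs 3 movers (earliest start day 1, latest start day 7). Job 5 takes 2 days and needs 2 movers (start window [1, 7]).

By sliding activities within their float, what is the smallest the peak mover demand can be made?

5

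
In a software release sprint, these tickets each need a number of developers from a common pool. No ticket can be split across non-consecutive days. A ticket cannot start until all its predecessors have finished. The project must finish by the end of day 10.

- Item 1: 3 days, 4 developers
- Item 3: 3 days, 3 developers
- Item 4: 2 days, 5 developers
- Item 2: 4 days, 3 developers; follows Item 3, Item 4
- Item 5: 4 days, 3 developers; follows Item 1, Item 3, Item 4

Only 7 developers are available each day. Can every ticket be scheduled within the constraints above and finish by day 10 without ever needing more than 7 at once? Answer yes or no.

yes

Schedule Item 1@1, Item 3@1, Item 4@4, Item 2@6, Item 5@6: d1:7  d2:7  d3:7  d4:5  d5:5  d6:6  d7:6  d8:6  d9:6  d10:0 — peak 7 ≤ 7.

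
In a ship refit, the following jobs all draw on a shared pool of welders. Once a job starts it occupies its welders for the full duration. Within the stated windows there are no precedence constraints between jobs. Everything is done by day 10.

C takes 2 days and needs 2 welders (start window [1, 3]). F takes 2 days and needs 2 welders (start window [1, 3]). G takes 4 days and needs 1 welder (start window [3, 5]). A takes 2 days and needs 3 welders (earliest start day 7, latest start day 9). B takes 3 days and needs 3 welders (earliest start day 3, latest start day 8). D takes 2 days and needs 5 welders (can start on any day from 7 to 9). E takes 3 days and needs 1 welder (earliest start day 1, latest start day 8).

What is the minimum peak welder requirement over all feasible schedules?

5

Early-start (C@1, F@1, G@3, A@7, B@3, D@7, E@1) gives peak 8: d1:5  d2:5  d3:5  d4:4  d5:4  d6:1  d7:8  d8:8  d9:0  d10:0.
Shift D→9.
Schedule C@1, F@1, G@3, A@7, B@3, D@9, E@1: d1:5  d2:5  d3:5  d4:4  d5:4  d6:1  d7:3  d8:3  d9:5  d10:5 — peak 5.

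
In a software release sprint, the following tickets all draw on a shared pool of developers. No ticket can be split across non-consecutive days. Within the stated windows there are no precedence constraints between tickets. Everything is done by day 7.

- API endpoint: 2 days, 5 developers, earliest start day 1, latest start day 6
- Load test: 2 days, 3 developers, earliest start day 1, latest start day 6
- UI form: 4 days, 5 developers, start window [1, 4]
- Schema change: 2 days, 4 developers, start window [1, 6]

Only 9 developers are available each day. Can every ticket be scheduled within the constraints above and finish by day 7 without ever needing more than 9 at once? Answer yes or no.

Schedule API endpoint@1, Load test@1, UI form@3, Schema change@3: d1:8  d2:8  d3:9  d4:9  d5:5  d6:5  d7:0 — peak 9 ≤ 9.

yes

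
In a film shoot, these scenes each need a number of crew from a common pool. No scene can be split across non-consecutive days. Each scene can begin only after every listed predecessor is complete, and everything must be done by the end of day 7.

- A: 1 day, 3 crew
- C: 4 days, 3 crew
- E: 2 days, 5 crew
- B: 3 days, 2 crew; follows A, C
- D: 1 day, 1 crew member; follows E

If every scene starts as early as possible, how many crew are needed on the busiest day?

11

Early-start schedule: A@1, C@1, E@1, B@5, D@3.
Load per day: day 1: 11, day 2: 8, day 3: 4, day 4: 3, day 5: 2, day 6: 2, day 7: 2.
Peak is 11.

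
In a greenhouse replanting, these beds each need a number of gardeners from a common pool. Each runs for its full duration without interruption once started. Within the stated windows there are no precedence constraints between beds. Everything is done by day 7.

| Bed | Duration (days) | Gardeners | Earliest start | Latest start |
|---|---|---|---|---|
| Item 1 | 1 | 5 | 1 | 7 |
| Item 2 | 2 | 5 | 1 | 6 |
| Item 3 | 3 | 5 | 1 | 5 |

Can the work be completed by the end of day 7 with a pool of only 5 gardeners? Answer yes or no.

yes

Schedule Item 1@1, Item 2@2, Item 3@4: d1:5  d2:5  d3:5  d4:5  d5:5  d6:5  d7:0 — peak 5 ≤ 5.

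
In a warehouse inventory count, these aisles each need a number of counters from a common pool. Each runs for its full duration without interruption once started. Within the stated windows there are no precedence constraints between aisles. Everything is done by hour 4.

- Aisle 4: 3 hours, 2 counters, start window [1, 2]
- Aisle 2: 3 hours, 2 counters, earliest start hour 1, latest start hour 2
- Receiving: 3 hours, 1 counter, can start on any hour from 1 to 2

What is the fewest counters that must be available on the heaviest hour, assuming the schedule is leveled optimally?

Schedule Aisle 4@1, Aisle 2@1, Receiving@1: h1:5  h2:5  h3:5  h4:0 — peak 5.
No arrangement of the 8 feasible schedules does better.

5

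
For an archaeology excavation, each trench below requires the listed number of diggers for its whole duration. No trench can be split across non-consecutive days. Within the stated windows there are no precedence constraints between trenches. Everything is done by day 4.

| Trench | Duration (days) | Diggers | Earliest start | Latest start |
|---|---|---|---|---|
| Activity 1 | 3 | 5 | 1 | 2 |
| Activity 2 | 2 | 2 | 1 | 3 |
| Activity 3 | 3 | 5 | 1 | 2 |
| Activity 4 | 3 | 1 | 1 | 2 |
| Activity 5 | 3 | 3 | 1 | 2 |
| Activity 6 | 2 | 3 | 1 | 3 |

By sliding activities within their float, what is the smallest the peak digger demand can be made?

Early-start (Activity 1@1, Activity 2@1, Activity 3@1, Activity 4@1, Activity 5@1, Activity 6@1) gives peak 19: d1:19  d2:19  d3:14  d4:0.
Shift Activity 6→3.
Schedule Activity 1@1, Activity 2@1, Activity 3@1, Activity 4@1, Activity 5@1, Activity 6@3: d1:16  d2:16  d3:17  d4:3 — peak 17.

17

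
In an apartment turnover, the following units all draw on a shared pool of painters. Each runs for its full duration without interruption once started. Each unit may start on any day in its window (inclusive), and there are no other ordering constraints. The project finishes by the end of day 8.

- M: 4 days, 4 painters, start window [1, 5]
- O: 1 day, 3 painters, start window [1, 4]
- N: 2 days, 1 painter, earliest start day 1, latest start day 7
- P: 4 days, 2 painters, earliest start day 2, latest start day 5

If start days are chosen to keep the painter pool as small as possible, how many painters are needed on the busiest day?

Early-start (M@1, O@1, N@1, P@2) gives peak 8: d1:8  d2:7  d3:6  d4:6  d5:2  d6:0  d7:0  d8:0.
Shift M→2, P→3.
Schedule M@2, O@1, N@1, P@3: d1:4  d2:5  d3:6  d4:6  d5:6  d6:2  d7:0  d8:0 — peak 6.

6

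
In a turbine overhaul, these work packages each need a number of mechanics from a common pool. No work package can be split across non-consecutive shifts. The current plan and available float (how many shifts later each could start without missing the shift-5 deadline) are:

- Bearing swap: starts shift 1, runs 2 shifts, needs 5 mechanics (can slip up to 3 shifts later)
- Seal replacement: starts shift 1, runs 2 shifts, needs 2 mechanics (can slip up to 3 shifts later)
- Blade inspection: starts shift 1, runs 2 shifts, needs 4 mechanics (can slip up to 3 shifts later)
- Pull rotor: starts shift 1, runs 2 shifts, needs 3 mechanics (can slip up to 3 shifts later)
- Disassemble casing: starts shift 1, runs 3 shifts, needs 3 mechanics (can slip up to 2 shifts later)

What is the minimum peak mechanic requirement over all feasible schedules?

Early-start (Bearing swap@1, Seal replacement@1, Blade inspection@1, Pull rotor@1, Disassemble casing@1) gives peak 17: s1:17  s2:17  s3:3  s4:0  s5:0.
Shift Seal replacement→3, Pull rotor→3, Disassemble casing→3.
Schedule Bearing swap@1, Seal replacement@3, Blade inspection@1, Pull rotor@3, Disassemble casing@3: s1:9  s2:9  s3:8  s4:8  s5:3 — peak 9.

9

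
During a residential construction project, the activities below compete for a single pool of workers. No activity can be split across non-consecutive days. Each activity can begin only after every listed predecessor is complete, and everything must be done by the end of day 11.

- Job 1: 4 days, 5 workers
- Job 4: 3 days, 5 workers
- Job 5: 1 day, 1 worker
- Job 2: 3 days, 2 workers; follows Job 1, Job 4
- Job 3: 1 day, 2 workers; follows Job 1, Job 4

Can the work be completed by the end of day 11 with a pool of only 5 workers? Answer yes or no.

yes

Schedule Job 1@1, Job 4@5, Job 5@8, Job 2@8, Job 3@8: d1:5  d2:5  d3:5  d4:5  d5:5  d6:5  d7:5  d8:5  d9:2  d10:2  d11:0 — peak 5 ≤ 5.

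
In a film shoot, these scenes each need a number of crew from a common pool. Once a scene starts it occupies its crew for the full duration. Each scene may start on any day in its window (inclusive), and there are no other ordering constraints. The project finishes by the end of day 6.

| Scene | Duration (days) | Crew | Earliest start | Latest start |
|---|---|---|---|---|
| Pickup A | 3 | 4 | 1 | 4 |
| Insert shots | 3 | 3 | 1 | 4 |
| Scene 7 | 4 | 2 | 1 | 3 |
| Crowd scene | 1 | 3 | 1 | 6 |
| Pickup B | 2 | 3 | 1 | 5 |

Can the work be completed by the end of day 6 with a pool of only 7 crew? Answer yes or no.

no

The minimum achievable peak is 8; 7 < 8, so no feasible schedule stays within the cap.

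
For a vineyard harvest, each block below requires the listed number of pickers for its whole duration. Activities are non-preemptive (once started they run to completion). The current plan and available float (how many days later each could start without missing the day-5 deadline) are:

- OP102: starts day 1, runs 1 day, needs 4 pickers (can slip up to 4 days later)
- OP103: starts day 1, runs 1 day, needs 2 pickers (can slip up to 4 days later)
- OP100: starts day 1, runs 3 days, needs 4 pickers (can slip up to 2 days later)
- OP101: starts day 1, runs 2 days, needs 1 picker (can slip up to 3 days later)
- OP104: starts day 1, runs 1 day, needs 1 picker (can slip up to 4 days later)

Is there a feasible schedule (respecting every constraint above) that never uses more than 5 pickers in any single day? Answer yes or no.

yes

Schedule OP102@1, OP103@2, OP100@3, OP101@1, OP104@2: d1:5  d2:4  d3:4  d4:4  d5:4 — peak 5 ≤ 5.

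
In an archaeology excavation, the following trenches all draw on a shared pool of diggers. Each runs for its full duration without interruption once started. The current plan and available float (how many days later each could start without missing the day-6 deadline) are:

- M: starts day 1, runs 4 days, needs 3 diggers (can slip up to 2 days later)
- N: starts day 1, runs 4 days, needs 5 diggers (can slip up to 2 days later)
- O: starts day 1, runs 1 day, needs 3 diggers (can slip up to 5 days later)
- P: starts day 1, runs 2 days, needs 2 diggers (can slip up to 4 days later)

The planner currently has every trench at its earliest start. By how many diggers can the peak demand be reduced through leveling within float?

5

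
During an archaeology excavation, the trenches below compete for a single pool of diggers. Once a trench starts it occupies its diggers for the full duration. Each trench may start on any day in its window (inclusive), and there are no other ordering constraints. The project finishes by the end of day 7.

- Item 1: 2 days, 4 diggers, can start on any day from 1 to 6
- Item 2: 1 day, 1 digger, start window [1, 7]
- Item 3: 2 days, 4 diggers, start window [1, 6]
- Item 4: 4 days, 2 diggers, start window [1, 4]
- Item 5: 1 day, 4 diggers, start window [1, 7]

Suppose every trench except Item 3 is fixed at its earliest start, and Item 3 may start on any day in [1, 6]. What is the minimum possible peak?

11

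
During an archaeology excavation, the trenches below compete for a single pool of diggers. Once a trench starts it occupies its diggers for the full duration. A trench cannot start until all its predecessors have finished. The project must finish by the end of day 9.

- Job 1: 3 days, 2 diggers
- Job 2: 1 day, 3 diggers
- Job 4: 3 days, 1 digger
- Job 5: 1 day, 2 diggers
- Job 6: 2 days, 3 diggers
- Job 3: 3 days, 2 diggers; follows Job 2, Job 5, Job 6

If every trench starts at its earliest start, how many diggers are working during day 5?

At early start, day 5 has: Job 3.
Demand: 2 = 2.

2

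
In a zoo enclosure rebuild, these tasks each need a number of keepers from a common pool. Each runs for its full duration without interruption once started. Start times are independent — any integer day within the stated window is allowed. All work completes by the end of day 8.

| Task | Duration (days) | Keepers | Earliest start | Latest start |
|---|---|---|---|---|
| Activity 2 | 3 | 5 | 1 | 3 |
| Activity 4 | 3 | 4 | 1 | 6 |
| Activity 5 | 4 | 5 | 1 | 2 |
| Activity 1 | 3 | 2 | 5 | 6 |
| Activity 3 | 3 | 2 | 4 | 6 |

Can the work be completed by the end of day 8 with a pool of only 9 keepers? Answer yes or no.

no

The minimum achievable peak is 10; 9 < 10, so no feasible schedule stays within the cap.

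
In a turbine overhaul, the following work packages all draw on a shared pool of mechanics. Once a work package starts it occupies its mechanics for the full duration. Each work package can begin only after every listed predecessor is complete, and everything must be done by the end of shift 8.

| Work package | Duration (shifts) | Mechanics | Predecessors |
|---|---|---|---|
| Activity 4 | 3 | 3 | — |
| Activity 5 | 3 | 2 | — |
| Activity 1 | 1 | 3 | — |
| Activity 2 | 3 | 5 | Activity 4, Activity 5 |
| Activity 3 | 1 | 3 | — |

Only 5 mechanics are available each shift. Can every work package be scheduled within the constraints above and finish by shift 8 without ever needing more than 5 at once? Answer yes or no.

yes

Schedule Activity 4@1, Activity 5@1, Activity 1@4, Activity 2@5, Activity 3@8: s1:5  s2:5  s3:5  s4:3  s5:5  s6:5  s7:5  s8:3 — peak 5 ≤ 5.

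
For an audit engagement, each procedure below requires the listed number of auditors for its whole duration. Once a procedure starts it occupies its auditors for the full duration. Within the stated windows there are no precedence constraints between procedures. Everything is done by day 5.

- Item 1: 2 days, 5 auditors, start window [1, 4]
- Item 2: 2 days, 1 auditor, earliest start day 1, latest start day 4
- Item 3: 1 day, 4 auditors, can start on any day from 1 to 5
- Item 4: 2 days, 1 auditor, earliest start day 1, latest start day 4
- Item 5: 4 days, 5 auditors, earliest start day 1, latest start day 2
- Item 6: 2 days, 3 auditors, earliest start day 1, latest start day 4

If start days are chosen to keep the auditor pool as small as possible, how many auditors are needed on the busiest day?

Early-start (Item 1@1, Item 2@1, Item 3@1, Item 4@1, Item 5@1, Item 6@1) gives peak 19: d1:19  d2:15  d3:5  d4:5  d5:0.
Shift Item 2→3, Item 4→3, Item 5→2, Item 6→3.
Schedule Item 1@1, Item 2@3, Item 3@1, Item 4@3, Item 5@2, Item 6@3: d1:9  d2:10  d3:10  d4:10  d5:5 — peak 10.

10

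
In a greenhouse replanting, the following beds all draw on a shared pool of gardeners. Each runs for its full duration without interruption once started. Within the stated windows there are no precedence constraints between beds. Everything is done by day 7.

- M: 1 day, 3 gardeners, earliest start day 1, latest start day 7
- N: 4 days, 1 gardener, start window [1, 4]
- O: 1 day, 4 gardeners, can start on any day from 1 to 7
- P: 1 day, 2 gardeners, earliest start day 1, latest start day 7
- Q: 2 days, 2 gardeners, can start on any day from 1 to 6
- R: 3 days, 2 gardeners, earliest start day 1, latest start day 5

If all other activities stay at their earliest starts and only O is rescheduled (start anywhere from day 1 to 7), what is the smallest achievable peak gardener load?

10

O@1: d1:14  d2:5  d3:3  d4:1  d5:0  d6:0  d7:0 → peak 14
O@2: d1:10  d2:9  d3:3  d4:1  d5:0  d6:0  d7:0 → peak 10
O@3: d1:10  d2:5  d3:7  d4:1  d5:0  d6:0  d7:0 → peak 10
O@4: d1:10  d2:5  d3:3  d4:5  d5:0  d6:0  d7:0 → peak 10
O@5: d1:10  d2:5  d3:3  d4:1  d5:4  d6:0  d7:0 → peak 10
O@6: d1:10  d2:5  d3:3  d4:1  d5:0  d6:4  d7:0 → peak 10
O@7: d1:10  d2:5  d3:3  d4:1  d5:0  d6:0  d7:4 → peak 10
Best is O@2, peak 10.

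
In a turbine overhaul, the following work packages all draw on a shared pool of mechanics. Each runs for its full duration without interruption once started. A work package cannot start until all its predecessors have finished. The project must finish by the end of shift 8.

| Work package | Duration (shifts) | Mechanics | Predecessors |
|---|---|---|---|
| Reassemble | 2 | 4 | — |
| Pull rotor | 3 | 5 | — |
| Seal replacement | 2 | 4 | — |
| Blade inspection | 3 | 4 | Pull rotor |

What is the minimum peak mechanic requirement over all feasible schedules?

8

Early-start (Reassemble@1, Pull rotor@1, Seal replacement@1, Blade inspection@4) gives peak 13: s1:13  s2:13  s3:5  s4:4  s5:4  s6:4  s7:0  s8:0.
Shift Pull rotor→3, Blade inspection→6.
Schedule Reassemble@1, Pull rotor@3, Seal replacement@1, Blade inspection@6: s1:8  s2:8  s3:5  s4:5  s5:5  s6:4  s7:4  s8:4 — peak 8.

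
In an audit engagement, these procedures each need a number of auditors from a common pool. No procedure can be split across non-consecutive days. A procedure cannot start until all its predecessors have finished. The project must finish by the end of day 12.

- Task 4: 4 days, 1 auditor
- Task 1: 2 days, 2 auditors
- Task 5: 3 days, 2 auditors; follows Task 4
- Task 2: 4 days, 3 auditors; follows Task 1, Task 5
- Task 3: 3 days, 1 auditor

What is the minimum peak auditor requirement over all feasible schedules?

3

Early-start (Task 4@1, Task 1@1, Task 5@5, Task 2@8, Task 3@1) gives peak 4: d1:4  d2:4  d3:2  d4:1  d5:2  d6:2  d7:2  d8:3  d9:3  d10:3  d11:3  d12:0.
Shift Task 3→3.
Schedule Task 4@1, Task 1@1, Task 5@5, Task 2@8, Task 3@3: d1:3  d2:3  d3:2  d4:2  d5:3  d6:2  d7:2  d8:3  d9:3  d10:3  d11:3  d12:0 — peak 3.
Total auditor-days = 29 over 12 days ⇒ peak ≥ ⌈29/12⌉ = 3, so 3 is optimal.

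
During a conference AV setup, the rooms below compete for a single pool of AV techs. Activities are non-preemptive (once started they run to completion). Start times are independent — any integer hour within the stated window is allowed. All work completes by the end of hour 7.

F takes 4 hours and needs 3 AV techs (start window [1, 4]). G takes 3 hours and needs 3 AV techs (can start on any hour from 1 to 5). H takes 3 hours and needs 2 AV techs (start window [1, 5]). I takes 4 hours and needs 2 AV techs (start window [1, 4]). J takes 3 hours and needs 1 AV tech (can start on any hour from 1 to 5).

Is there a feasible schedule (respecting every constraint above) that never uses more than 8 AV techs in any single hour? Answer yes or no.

Schedule F@1, G@1, H@5, I@4, J@4: h1:6  h2:6  h3:6  h4:6  h5:5  h6:5  h7:4 — peak 6 ≤ 8.

yes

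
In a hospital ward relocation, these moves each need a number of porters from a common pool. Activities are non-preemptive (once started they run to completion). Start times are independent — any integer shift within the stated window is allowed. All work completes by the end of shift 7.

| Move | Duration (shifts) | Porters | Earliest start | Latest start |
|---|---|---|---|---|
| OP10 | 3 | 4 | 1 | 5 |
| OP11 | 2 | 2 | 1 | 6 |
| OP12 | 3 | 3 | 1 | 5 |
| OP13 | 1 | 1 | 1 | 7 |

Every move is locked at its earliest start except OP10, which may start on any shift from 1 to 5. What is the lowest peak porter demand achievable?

OP10@1: s1:10  s2:9  s3:7  s4:0  s5:0  s6:0  s7:0 → peak 10
OP10@2: s1:6  s2:9  s3:7  s4:4  s5:0  s6:0  s7:0 → peak 9
OP10@3: s1:6  s2:5  s3:7  s4:4  s5:4  s6:0  s7:0 → peak 7
OP10@4: s1:6  s2:5  s3:3  s4:4  s5:4  s6:4  s7:0 → peak 6
OP10@5: s1:6  s2:5  s3:3  s4:0  s5:4  s6:4  s7:4 → peak 6
Best is OP10@4, peak 6.

6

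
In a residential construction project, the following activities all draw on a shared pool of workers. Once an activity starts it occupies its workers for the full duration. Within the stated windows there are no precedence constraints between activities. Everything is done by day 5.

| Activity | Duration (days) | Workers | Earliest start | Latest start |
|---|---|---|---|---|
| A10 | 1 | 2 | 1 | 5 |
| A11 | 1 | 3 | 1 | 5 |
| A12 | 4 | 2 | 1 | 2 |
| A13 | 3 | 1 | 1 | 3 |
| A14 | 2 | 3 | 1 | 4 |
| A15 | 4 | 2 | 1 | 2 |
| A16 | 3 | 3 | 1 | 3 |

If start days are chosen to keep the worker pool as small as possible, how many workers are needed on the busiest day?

8

Early-start (A10@1, A11@1, A12@1, A13@1, A14@1, A15@1, A16@1) gives peak 16: d1:16  d2:11  d3:8  d4:4  d5:0.
Shift A12→2, A13→2, A15→2, A16→3.
Schedule A10@1, A11@1, A12@2, A13@2, A14@1, A15@2, A16@3: d1:8  d2:8  d3:8  d4:8  d5:7 — peak 8.
Total worker-days = 39 over 5 days ⇒ peak ≥ ⌈39/5⌉ = 8, so 8 is optimal.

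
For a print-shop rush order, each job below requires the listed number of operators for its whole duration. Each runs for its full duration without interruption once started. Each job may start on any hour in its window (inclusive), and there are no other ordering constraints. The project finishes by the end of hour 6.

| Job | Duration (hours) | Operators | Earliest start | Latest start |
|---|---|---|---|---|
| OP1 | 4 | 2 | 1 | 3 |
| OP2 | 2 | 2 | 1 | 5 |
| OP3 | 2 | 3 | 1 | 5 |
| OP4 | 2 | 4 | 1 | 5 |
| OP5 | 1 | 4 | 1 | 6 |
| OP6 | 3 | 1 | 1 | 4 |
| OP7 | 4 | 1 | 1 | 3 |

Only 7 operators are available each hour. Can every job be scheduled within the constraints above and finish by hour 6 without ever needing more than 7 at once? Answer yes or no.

Schedule OP1@1, OP2@1, OP3@1, OP4@5, OP5@3, OP6@4, OP7@3: h1:7  h2:7  h3:7  h4:4  h5:6  h6:6 — peak 7 ≤ 7.

yes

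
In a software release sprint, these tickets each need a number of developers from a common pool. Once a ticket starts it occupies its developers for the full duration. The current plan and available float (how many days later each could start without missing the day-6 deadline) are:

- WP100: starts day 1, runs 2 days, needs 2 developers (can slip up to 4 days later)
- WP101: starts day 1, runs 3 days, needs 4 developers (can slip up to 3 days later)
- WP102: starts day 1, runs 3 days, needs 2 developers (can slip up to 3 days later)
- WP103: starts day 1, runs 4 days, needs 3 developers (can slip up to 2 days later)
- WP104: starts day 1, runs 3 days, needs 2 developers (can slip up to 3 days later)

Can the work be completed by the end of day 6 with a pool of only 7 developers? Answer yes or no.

yes

Schedule WP100@1, WP101@1, WP102@4, WP103@3, WP104@4: d1:6  d2:6  d3:7  d4:7  d5:7  d6:7 — peak 7 ≤ 7.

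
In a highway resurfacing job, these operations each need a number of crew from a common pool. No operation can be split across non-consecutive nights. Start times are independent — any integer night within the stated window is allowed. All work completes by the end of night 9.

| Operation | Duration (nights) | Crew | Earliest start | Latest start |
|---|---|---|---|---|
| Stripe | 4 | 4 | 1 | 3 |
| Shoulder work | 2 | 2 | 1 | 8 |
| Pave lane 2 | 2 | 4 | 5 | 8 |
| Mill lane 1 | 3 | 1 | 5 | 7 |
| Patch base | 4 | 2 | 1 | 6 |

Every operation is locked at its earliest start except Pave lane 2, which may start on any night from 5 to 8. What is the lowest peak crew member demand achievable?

8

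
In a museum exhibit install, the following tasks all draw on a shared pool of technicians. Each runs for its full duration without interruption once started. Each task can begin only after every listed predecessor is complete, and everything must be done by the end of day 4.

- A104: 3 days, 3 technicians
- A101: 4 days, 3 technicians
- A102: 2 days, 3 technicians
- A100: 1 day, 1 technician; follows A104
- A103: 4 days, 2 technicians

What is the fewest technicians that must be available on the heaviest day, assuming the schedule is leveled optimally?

Schedule A104@1, A101@1, A102@1, A100@4, A103@1: d1:11  d2:11  d3:8  d4:6 — peak 11.
No arrangement of the 3 feasible schedules does better.

11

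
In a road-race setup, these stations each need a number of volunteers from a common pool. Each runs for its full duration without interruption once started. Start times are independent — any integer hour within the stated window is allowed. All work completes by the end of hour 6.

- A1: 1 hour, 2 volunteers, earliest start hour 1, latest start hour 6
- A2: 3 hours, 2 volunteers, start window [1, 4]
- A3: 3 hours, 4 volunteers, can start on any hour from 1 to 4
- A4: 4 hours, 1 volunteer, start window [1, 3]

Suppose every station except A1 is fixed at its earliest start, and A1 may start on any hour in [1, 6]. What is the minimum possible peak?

A1@1: h1:9  h2:7  h3:7  h4:1  h5:0  h6:0 → peak 9
A1@2: h1:7  h2:9  h3:7  h4:1  h5:0  h6:0 → peak 9
A1@3: h1:7  h2:7  h3:9  h4:1  h5:0  h6:0 → peak 9
A1@4: h1:7  h2:7  h3:7  h4:3  h5:0  h6:0 → peak 7
A1@5: h1:7  h2:7  h3:7  h4:1  h5:2  h6:0 → peak 7
A1@6: h1:7  h2:7  h3:7  h4:1  h5:0  h6:2 → peak 7
Best is A1@4, peak 7.

7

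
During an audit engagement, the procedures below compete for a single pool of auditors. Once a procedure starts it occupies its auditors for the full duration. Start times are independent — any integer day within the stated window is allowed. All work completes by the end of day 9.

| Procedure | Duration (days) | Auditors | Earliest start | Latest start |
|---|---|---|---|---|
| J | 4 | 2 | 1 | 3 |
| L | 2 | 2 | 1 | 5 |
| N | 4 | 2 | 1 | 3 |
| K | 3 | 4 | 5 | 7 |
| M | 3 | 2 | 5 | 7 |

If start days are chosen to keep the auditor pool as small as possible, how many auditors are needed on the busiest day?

Schedule J@1, L@1, N@1, K@5, M@5: d1:6  d2:6  d3:4  d4:4  d5:6  d6:6  d7:6  d8:0  d9:0 — peak 6.

6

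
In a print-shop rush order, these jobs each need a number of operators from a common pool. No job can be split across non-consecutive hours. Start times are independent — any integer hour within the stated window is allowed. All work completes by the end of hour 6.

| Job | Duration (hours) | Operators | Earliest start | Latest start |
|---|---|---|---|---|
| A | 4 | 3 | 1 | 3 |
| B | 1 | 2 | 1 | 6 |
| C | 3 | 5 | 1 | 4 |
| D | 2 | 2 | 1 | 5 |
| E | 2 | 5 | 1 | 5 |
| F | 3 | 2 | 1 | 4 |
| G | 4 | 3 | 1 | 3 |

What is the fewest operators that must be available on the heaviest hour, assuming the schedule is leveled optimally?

Early-start (A@1, B@1, C@1, D@1, E@1, F@1, G@1) gives peak 22: h1:22  h2:20  h3:13  h4:6  h5:0  h6:0.
Shift C→4, D→2, E→5.
Schedule A@1, B@1, C@4, D@2, E@5, F@1, G@1: h1:10  h2:10  h3:10  h4:11  h5:10  h6:10 — peak 11.
Total operator-hours = 61 over 6 hours ⇒ peak ≥ ⌈61/6⌉ = 11, so 11 is optimal.

11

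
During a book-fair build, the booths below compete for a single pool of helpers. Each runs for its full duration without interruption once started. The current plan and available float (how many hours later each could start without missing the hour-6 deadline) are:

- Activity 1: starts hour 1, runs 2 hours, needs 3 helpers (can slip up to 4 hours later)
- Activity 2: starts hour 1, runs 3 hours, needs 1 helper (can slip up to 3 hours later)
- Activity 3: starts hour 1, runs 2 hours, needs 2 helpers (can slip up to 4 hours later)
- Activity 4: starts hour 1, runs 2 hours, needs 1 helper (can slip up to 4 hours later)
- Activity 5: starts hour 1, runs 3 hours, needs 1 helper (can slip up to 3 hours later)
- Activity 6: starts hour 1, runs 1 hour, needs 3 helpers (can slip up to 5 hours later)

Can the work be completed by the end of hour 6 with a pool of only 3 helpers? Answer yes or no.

Total helper-hours = 21; over 6 hours the average is 21/6 > 3, so some hour must exceed 3.

no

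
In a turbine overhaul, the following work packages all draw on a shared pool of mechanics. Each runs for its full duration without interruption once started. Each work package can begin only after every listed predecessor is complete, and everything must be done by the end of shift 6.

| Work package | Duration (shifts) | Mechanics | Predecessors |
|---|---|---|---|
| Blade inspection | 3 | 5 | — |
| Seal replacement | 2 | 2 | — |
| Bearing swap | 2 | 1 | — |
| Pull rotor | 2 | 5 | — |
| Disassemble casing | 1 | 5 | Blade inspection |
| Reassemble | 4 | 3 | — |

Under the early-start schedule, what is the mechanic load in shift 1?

16

At early start, shift 1 has: Blade inspection, Seal replacement, Bearing swap, Pull rotor, Reassemble.
Demand: 5 + 2 + 1 + 5 + 3 = 16.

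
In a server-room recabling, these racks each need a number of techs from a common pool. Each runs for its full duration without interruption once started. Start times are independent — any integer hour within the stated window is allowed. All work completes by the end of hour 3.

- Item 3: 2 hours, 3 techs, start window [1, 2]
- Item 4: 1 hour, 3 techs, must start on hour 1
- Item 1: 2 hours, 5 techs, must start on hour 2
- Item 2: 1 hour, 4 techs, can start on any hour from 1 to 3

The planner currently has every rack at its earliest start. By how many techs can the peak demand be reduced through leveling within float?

Early-start peak: h1:10  h2:8  h3:5 ⇒ 10.
Leveled (Item 3@2, Item 4@1, Item 1@2, Item 2@1): h1:7  h2:8  h3:8 ⇒ 8.
Reduction 10 − 8 = 2.

2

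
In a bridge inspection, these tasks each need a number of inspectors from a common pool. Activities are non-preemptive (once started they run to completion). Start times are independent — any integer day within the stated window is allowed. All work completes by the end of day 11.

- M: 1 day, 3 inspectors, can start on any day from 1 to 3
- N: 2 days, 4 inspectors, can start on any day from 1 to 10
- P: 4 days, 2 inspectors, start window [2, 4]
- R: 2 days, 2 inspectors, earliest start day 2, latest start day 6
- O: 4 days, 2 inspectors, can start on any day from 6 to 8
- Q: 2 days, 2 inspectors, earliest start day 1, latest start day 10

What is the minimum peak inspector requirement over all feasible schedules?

4

Early-start (M@1, N@1, P@2, R@2, O@6, Q@1) gives peak 10: d1:9  d2:10  d3:4  d4:2  d5:2  d6:2  d7:2  d8:2  d9:2  d10:0  d11:0.
Shift N→2, P→4, R→4, Q→8.
Schedule M@1, N@2, P@4, R@4, O@6, Q@8: d1:3  d2:4  d3:4  d4:4  d5:4  d6:4  d7:4  d8:4  d9:4  d10:0  d11:0 — peak 4.
Total inspector-days = 35 over 11 days ⇒ peak ≥ ⌈35/11⌉ = 4, so 4 is optimal.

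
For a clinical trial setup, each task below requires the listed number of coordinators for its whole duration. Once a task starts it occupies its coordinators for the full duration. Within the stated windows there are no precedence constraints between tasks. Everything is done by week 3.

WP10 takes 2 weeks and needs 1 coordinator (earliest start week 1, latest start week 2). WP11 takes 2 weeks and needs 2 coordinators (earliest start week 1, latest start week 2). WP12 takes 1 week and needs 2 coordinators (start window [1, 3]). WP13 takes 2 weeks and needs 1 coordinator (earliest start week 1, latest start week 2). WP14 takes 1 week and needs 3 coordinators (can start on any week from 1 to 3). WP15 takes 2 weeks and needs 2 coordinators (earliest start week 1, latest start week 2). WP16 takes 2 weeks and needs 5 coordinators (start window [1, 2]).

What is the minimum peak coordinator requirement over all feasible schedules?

Early-start (WP10@1, WP11@1, WP12@1, WP13@1, WP14@1, WP15@1, WP16@1) gives peak 16: w1:16  w2:11  w3:0.
Shift WP16→2.
Schedule WP10@1, WP11@1, WP12@1, WP13@1, WP14@1, WP15@1, WP16@2: w1:11  w2:11  w3:5 — peak 11.

11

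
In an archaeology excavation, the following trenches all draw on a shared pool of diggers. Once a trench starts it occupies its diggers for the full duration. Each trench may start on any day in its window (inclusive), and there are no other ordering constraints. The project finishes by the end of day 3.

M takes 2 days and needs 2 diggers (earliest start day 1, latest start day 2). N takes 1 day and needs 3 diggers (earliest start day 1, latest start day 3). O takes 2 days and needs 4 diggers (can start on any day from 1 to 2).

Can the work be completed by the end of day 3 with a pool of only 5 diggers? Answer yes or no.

no

The minimum achievable peak is 6; 5 < 6, so no feasible schedule stays within the cap.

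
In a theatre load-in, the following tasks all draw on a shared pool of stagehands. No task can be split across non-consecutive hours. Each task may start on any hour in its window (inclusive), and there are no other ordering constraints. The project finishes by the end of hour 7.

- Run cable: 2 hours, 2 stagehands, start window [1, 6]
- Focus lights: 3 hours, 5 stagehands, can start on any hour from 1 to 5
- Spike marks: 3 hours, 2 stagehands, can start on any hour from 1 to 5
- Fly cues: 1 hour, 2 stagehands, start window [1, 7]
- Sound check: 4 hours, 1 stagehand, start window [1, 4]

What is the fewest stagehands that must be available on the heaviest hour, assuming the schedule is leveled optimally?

Early-start (Run cable@1, Focus lights@1, Spike marks@1, Fly cues@1, Sound check@1) gives peak 12: h1:12  h2:10  h3:8  h4:1  h5:0  h6:0  h7:0.
Shift Focus lights→5, Fly cues→3.
Schedule Run cable@1, Focus lights@5, Spike marks@1, Fly cues@3, Sound check@1: h1:5  h2:5  h3:5  h4:1  h5:5  h6:5  h7:5 — peak 5.
Total stagehand-hours = 31 over 7 hours ⇒ peak ≥ ⌈31/7⌉ = 5, so 5 is optimal.

5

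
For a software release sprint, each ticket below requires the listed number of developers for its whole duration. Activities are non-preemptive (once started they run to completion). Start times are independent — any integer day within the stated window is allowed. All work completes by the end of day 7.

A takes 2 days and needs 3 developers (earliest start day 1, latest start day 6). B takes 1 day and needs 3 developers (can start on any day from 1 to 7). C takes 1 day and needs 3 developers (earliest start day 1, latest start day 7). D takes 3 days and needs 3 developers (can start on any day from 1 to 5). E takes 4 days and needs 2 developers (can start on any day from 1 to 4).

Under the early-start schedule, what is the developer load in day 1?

At early start, day 1 has: A, B, C, D, E.
Demand: 3 + 3 + 3 + 3 + 2 = 14.

14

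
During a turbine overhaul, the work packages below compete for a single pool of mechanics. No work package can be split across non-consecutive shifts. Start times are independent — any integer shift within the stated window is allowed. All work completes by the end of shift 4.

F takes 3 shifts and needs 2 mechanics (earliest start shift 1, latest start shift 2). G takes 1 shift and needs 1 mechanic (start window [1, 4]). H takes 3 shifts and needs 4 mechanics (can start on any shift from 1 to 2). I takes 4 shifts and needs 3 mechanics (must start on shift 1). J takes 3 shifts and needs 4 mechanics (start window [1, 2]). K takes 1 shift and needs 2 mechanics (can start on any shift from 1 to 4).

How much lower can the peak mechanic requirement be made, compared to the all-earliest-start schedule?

Early-start peak: s1:16  s2:13  s3:13  s4:3 ⇒ 16.
Leveled (F@1, G@1, H@1, I@1, J@2, K@1): s1:12  s2:13  s3:13  s4:7 ⇒ 13.
Reduction 16 − 13 = 3.

3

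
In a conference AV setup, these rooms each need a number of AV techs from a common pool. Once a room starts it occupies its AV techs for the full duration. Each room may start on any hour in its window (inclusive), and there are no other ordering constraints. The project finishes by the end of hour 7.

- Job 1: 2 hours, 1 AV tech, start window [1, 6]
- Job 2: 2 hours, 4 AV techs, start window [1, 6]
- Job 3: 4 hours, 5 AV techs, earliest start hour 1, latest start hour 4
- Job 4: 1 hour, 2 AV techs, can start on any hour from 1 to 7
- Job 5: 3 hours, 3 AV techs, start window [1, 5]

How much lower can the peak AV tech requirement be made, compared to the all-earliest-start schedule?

8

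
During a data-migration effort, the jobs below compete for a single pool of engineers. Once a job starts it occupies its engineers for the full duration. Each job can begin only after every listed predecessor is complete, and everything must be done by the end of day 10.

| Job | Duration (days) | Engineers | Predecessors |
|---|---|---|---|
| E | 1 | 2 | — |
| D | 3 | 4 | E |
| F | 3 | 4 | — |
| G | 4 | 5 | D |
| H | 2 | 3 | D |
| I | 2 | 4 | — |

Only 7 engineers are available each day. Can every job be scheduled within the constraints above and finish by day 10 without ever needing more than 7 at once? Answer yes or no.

no

The minimum achievable peak is 8; 7 < 8, so no feasible schedule stays within the cap.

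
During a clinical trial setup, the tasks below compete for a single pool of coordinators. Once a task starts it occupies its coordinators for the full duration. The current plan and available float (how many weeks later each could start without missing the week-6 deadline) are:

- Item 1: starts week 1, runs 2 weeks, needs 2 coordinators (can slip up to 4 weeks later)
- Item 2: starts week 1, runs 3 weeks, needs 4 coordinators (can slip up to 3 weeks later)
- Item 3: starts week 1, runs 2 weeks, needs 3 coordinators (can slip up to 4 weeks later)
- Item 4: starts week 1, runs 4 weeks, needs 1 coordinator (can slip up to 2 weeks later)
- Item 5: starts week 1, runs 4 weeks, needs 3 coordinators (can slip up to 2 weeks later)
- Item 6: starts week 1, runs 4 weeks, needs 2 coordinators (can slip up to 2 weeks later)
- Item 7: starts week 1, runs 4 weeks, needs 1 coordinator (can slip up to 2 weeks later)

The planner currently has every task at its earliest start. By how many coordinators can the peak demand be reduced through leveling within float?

Early-start peak: w1:16  w2:16  w3:11  w4:7  w5:0  w6:0 ⇒ 16.
Leveled (Item 1@1, Item 2@1, Item 3@1, Item 4@1, Item 5@3, Item 6@3, Item 7@1): w1:11  w2:11  w3:11  w4:7  w5:5  w6:5 ⇒ 11.
Reduction 16 − 11 = 5.

5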